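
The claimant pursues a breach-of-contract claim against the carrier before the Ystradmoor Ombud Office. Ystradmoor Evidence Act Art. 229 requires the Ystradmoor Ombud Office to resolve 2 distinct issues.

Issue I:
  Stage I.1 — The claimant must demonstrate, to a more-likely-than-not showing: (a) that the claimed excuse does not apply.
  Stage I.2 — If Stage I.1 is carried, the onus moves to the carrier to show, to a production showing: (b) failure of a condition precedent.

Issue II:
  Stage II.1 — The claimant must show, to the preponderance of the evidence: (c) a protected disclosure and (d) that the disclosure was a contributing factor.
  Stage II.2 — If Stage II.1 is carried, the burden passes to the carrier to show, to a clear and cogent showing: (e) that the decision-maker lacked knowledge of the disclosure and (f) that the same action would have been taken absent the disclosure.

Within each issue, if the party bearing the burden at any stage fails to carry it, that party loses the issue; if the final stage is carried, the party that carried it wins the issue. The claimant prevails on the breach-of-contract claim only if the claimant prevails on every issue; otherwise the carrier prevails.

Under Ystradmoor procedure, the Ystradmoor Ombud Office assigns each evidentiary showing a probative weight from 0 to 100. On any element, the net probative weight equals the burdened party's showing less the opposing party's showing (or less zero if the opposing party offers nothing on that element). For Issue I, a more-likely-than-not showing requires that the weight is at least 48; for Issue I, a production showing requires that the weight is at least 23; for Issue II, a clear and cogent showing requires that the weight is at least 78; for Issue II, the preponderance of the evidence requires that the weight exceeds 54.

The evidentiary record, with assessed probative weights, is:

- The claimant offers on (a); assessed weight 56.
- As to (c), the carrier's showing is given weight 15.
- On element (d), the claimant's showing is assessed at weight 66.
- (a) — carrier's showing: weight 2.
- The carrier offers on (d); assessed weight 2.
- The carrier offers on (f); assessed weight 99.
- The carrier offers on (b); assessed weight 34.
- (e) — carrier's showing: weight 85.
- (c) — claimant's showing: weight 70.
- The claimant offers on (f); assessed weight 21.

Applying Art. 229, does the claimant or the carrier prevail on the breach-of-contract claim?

carrier

— Issue I —
Stage I.1 — burden on claimant; standard: a more-likely-than-not showing (weight is at least 48).
    (a): 56 − 2 = 54 ≥ 48 [met]
  The claimant carries Stage I.1; the carrier now bears the burden.
Stage I.2 — burden on carrier; standard: a production showing (weight is at least 23).
    (b): 34 ≥ 23 [met]
  All elements met at the final stage.
Every stage carried; the carrier prevails on this issue.
— Issue II —
At Stage II.1 the claimant must meet the preponderance of the evidence (weight exceeds 54): on (c) the weight is 70 less the opposing 15 gives net 55, > 54, so (c) meets the standard; on (d) the weight is 66 less the opposing 2 gives net 64, > 54, so (d) meets the standard.
  Stage II.1 carried; the burden shifts to the carrier.
At Stage II.2 the carrier must meet a clear and cogent showing (weight is at least 78): on (e) the weight is 85, which does reach 78, so (e) meets the standard; on (f) the weight is 99 less the opposing 21 gives net 78, ≥ 78, so (f) meets the standard.
  Stage II.2 carried; the final stage is satisfied.
With every stage satisfied, the carrier prevails on this issue.
Per-issue: Issue I → carrier; Issue II → carrier. The claimant must prevail on every issue; overall, the carrier prevails.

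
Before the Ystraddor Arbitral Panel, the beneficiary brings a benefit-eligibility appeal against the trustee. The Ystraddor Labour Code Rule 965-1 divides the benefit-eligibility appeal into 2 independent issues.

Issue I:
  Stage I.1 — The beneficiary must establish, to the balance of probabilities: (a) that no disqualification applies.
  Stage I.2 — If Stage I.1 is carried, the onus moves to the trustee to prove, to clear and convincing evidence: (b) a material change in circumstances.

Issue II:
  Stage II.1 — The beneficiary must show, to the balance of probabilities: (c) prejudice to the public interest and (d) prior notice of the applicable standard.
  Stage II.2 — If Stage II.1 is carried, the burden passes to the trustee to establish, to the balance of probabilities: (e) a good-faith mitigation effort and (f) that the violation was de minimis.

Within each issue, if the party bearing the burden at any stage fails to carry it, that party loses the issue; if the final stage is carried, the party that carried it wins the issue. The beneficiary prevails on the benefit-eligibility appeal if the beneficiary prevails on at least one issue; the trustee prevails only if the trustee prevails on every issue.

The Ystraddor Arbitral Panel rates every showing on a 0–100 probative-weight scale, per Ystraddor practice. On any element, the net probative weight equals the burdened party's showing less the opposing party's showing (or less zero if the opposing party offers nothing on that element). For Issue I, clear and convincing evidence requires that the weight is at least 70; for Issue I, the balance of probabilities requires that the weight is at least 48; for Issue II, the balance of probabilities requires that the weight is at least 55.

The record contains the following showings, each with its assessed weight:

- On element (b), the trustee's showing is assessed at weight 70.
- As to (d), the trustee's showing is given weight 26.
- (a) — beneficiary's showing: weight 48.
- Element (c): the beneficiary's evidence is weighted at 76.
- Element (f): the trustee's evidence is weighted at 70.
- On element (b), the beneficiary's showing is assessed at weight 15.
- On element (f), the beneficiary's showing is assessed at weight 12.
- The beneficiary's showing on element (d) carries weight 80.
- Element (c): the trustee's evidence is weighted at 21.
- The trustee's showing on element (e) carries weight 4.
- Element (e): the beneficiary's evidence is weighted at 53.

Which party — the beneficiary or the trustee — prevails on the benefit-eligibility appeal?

beneficiary

— Issue I —
At Stage I.1 the beneficiary must meet the balance of probabilities (weight is at least 48): on (a) the weight is 48, which does reach 48, so (a) meets the standard.
  The beneficiary carries Stage I.1; the trustee now bears the burden.
At Stage I.2 the trustee must meet clear and convincing evidence (weight is at least 70): on (b) the weight is 70 less the opposing 15 gives net 55, < 70, so (b) does not meet the standard.
  The trustee does not carry Stage I.2.
The analysis ends at Stage I.2; the beneficiary prevails on this issue.
— Issue II —
Stage II.1 — burden on beneficiary; standard: the balance of probabilities (weight is at least 55).
    (c): 76 − 21 = 55 ≥ 55 [met]
    (d): 80 − 26 = 54 < 55 [not met]
  Stage II.1 not carried; the beneficiary fails its burden.
The trustee prevails on this issue.
Per-issue: Issue I → beneficiary; Issue II → trustee. The beneficiary must prevail on at least one issue; overall, the beneficiary prevails.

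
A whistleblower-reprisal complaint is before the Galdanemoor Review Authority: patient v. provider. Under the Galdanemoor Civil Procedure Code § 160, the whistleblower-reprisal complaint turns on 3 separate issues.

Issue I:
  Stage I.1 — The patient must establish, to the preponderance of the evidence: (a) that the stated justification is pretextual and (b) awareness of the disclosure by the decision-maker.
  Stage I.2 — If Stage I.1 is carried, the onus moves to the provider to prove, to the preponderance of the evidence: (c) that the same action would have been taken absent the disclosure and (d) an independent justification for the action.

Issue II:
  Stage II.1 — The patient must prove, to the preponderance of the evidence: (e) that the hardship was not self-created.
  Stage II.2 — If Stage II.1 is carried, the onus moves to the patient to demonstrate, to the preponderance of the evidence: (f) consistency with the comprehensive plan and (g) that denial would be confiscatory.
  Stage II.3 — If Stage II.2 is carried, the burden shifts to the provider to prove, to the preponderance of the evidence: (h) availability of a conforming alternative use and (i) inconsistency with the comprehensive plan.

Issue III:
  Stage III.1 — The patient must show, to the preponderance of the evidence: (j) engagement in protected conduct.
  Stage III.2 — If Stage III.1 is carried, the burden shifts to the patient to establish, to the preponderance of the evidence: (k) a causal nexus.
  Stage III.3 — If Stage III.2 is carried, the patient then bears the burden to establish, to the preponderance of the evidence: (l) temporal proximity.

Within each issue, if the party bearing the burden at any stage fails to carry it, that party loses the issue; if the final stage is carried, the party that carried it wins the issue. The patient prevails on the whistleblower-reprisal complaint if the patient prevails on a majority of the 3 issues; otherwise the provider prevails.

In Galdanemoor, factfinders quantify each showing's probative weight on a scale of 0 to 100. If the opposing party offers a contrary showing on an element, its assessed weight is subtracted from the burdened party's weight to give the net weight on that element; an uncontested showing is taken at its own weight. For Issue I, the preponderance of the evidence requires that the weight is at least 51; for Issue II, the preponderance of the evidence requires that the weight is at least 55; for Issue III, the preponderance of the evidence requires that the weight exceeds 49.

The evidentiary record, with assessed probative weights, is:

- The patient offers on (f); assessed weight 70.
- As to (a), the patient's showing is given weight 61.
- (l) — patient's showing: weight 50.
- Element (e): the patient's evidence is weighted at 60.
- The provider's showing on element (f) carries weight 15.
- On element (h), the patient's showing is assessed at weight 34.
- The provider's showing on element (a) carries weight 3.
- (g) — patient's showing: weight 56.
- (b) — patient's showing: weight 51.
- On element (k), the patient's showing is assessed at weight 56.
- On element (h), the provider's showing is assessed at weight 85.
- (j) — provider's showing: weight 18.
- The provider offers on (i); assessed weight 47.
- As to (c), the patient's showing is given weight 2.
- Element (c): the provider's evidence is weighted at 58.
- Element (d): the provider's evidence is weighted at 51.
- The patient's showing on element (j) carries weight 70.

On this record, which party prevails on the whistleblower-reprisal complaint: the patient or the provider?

patient

— Issue I —
At Stage I.1 the patient must meet the preponderance of the evidence (weight is at least 51): on (a) the weight is 61 less the opposing 3 gives net 58, which does reach 51, so (a) meets the standard; on (b) the weight is 51, ≥ 51, so (b) meets the standard.
  Stage I.1 carried; the burden shifts to the provider.
At Stage I.2 the provider must meet the preponderance of the evidence (weight is at least 51): on (c) the weight is 58 less the opposing 2 gives net 56, ≥ 51, so (c) meets the standard; on (d) the weight is 51, ≥ 51, so (d) meets the standard.
  The provider carries the last stage.
All stages carried — the provider prevails on this issue.
— Issue II —
Stage II.1 (patient, the preponderance of the evidence, weight is at least 55): (e) 60 ≥ 55 — meets.
  All elements met. The patient retains the burden for Stage II.2.
Stage II.2 (patient, the preponderance of the evidence, weight is at least 55): (f) net 70−15=55 ≥ 55 — meets; (g) 56 ≥ 55 — meets.
  Stage II.2 is satisfied; the onus moves to the provider.
Stage II.3 (provider, the preponderance of the evidence, weight is at least 55): (h) net 85−34=51 < 55 — fails; (i) 47 < 55 — fails.
  The provider does not carry Stage II.3.
The patient prevails on this issue.
— Issue III —
Stage III.1 — burden on patient; standard: the preponderance of the evidence (weight exceeds 49).
    (j): 70 − 18 = 52 > 49 [met]
  Stage III.1 is satisfied; the patient continues to bear the burden.
Stage III.2 — burden on patient; standard: the preponderance of the evidence (weight exceeds 49).
    (k): 56 > 49 [met]
  Stage III.2 is satisfied; the patient continues to bear the burden.
Stage III.3 — burden on patient; standard: the preponderance of the evidence (weight exceeds 49).
    (l): 50 > 49 [met]
  The patient carries the last stage.
Every stage carried; the patient prevails on this issue.
Per-issue: Issue I → provider; Issue II → patient; Issue III → patient. The patient must prevail on a majority of issues; overall, the patient prevails.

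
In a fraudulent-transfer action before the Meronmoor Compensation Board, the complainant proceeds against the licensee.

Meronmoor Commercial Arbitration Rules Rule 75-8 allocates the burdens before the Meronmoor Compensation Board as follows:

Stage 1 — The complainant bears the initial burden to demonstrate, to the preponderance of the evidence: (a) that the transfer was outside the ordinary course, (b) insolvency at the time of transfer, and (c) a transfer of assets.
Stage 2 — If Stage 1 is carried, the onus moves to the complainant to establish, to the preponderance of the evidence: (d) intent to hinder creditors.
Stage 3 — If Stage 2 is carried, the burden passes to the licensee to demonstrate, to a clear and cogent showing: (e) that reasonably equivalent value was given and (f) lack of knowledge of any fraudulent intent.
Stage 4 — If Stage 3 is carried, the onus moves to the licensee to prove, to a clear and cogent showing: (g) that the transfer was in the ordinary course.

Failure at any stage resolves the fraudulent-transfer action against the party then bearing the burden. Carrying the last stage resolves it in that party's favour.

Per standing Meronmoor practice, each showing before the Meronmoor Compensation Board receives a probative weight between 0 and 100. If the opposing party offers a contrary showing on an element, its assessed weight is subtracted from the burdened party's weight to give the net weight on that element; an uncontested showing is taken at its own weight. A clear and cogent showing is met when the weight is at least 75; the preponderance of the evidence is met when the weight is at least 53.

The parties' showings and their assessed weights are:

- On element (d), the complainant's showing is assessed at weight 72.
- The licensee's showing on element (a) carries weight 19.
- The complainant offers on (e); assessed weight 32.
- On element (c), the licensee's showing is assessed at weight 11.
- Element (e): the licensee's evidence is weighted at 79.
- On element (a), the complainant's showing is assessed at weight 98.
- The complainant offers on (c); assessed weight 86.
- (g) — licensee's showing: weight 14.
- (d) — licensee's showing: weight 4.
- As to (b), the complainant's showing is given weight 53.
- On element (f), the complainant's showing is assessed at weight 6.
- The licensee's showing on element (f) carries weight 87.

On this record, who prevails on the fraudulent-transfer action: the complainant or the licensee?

Stage 1 — burden on complainant; standard: the preponderance of the evidence (weight is at least 53).
    (a): 98 − 19 = 79 ≥ 53 [met]
    (b): 53 ≥ 53 [met]
    (c): 86 − 11 = 75 ≥ 53 [met]
  Stage 1 is satisfied; the complainant continues to bear the burden.
Stage 2 — burden on complainant; standard: the preponderance of the evidence (weight is at least 53).
    (d): 72 − 4 = 68 ≥ 53 [met]
  Stage 2 carried; the burden shifts to the licensee.
Stage 3 — burden on licensee; standard: a clear and cogent showing (weight is at least 75).
    (e): 79 − 32 = 47 < 75 [not met]
    (f): 87 − 6 = 81 ≥ 75 [met]
  The licensee does not carry Stage 3.
The analysis ends at Stage 3; the complainant prevails.

complainant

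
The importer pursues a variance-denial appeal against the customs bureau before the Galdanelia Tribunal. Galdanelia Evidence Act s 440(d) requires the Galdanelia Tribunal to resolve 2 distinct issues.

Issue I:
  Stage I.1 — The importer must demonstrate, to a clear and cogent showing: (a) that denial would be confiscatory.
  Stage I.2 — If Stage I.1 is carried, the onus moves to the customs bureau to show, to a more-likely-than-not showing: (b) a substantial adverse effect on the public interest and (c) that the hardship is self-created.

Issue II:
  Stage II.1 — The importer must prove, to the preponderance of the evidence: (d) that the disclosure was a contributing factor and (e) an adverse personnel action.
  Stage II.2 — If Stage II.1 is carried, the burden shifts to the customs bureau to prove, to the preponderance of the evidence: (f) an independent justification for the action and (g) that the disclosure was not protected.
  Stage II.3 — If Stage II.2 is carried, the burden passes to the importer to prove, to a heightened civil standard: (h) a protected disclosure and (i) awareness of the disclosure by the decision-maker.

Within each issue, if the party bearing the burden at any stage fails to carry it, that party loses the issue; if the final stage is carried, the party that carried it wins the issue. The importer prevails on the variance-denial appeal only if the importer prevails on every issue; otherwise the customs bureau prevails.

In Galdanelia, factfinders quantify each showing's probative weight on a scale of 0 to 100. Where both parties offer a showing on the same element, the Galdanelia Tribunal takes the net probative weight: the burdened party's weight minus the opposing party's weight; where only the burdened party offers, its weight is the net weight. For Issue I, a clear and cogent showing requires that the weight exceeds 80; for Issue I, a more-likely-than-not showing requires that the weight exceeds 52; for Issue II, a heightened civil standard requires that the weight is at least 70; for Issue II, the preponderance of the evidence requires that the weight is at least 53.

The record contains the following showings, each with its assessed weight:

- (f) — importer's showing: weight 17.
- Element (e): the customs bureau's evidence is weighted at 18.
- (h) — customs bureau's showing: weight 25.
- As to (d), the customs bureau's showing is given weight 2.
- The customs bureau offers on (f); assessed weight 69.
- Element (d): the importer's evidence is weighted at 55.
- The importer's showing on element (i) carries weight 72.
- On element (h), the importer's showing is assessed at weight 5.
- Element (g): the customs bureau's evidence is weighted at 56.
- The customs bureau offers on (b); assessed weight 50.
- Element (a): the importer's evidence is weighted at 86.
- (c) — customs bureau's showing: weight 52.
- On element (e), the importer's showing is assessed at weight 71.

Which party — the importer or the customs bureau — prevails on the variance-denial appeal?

— Issue I —
Stage I.1 (importer, a clear and cogent showing, weight exceeds 80): (a) 86 > 80 — meets.
  Stage I.1 carried; the burden shifts to the customs bureau.
Stage I.2 (customs bureau, a more-likely-than-not showing, weight exceeds 52): (b) 50 ≤ 52 — fails; (c) 52 ≤ 52 — fails.
  The customs bureau does not carry Stage I.2.
The importer prevails on this issue.
— Issue II —
At Stage II.1 the importer must meet the preponderance of the evidence (weight is at least 53): on (d) the weight is 55 less the opposing 2 gives net 53, ≥ 53, so (d) meets the standard; on (e) the weight is 71 less the opposing 18 gives net 53, which does reach 53, so (e) meets the standard.
  Stage II.1 is satisfied; the onus moves to the customs bureau.
At Stage II.2 the customs bureau must meet the preponderance of the evidence (weight is at least 53): on (f) the weight is 69 less the opposing 17 gives net 52, < 53, so (f) does not meet the standard; on (g) the weight is 56, ≥ 53, so (g) meets the standard.
  Not every element is met, so the customs bureau fails to carry Stage II.2.
The importer prevails on this issue.
Per-issue: Issue I → importer; Issue II → importer. The importer must prevail on every issue; overall, the importer prevails.

importer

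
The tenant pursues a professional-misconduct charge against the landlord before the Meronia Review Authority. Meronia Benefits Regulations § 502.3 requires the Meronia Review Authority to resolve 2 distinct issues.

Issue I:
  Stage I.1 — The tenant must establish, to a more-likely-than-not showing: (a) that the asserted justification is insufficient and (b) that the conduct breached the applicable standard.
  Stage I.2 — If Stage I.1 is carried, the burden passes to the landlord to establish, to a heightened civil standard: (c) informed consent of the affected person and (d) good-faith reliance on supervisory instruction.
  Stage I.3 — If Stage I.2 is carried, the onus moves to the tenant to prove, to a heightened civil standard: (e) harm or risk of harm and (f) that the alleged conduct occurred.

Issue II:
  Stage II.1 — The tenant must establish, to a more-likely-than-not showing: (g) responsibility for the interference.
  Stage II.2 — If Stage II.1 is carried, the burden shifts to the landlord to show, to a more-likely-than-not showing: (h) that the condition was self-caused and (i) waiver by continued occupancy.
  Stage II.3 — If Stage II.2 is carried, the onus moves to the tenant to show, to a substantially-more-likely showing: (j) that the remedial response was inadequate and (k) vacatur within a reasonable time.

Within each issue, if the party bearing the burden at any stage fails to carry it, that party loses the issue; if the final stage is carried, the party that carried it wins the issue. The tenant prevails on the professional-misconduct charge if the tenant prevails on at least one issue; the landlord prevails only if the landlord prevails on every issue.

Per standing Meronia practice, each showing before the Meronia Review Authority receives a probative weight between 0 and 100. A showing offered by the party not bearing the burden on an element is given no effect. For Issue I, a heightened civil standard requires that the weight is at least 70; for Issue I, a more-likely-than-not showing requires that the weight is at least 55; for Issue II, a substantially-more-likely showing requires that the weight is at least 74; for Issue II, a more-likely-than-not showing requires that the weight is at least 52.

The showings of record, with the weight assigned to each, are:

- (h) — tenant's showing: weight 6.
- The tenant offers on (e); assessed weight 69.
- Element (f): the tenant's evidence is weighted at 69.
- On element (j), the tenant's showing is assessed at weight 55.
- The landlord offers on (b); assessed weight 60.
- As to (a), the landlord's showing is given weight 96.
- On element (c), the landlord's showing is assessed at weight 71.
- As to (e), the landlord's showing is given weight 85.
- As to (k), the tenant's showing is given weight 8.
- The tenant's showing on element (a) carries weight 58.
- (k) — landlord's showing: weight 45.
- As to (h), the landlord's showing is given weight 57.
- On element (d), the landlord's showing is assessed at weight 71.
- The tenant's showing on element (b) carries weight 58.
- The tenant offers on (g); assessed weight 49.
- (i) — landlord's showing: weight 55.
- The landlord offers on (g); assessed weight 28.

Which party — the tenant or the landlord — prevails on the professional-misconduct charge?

landlord

— Issue I —
Stage I.1 — burden on tenant; standard: a more-likely-than-not showing (weight is at least 55).
    (a): 58 (landlord's 96 disregarded) ≥ 55 [met]
    (b): 58 (landlord's 60 disregarded) ≥ 55 [met]
  Stage I.1 carried; the burden shifts to the landlord.
Stage I.2 — burden on landlord; standard: a heightened civil standard (weight is at least 70).
    (c): 71 ≥ 70 [met]
    (d): 71 ≥ 70 [met]
  Stage I.2 carried; the burden shifts to the tenant.
Stage I.3 — burden on tenant; standard: a heightened civil standard (weight is at least 70).
    (e): 69 (landlord's 85 disregarded) < 70 [not met]
    (f): 69 < 70 [not met]
  Not every element is met, so the tenant fails to carry Stage I.3.
So the landlord prevails on this issue.
— Issue II —
Stage II.1 — burden on tenant; standard: a more-likely-than-not showing (weight is at least 52).
    (g): 49 (landlord's 28 disregarded) < 52 [not met]
  Stage II.1 not carried; the tenant fails its burden.
The analysis ends at Stage II.1; the landlord prevails on this issue.
Per-issue: Issue I → landlord; Issue II → landlord. The tenant must prevail on at least one issue; overall, the landlord prevails.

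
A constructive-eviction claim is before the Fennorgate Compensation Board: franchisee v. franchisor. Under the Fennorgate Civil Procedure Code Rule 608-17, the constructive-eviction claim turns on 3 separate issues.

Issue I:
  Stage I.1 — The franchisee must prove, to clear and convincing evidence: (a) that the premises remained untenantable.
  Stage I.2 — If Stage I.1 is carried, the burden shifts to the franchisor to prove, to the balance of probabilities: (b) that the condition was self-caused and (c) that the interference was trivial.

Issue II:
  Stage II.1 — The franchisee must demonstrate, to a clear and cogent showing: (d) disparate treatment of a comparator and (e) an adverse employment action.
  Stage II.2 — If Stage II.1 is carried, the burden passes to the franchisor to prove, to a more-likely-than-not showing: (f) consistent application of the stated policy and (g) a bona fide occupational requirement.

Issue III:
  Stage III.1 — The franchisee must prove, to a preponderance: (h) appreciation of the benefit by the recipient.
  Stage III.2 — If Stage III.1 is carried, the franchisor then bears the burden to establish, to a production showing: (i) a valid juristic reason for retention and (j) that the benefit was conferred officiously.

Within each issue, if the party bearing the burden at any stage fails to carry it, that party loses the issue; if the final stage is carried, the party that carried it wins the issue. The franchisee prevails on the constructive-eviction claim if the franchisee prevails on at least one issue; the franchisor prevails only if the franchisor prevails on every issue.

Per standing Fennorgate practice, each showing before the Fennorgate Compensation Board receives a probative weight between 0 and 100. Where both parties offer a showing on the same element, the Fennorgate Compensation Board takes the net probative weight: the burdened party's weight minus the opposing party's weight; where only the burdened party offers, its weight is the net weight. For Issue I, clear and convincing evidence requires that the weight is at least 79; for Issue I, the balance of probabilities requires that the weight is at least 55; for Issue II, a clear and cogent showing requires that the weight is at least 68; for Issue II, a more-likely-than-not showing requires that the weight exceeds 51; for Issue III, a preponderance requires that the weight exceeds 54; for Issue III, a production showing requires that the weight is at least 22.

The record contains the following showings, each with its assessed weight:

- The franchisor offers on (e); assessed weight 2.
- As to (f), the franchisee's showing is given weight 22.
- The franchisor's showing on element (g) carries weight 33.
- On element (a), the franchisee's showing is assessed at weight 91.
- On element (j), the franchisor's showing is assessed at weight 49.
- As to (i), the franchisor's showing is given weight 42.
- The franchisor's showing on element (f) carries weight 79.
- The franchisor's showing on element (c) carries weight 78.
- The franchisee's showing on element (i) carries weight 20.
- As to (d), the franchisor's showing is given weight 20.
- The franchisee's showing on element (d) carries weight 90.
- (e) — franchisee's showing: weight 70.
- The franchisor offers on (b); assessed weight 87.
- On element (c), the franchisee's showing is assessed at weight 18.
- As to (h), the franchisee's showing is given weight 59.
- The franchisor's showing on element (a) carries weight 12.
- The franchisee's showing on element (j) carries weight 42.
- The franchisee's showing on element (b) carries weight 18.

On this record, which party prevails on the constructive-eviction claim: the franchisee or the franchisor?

— Issue I —
Stage I.1 (franchisee, clear and convincing evidence, weight is at least 79): (a) net 91−12=79 ≥ 79 — meets.
  Stage I.1 carried; the burden shifts to the franchisor.
Stage I.2 (franchisor, the balance of probabilities, weight is at least 55): (b) net 87−18=69 ≥ 55 — meets; (c) net 78−18=60 ≥ 55 — meets.
  The franchisor carries the last stage.
With every stage satisfied, the franchisor prevails on this issue.
— Issue II —
At Stage II.1 the franchisee must meet a clear and cogent showing (weight is at least 68): on (d) the weight is 90 less the opposing 20 gives net 70, ≥ 68, so (d) meets the standard; on (e) the weight is 70 less the opposing 2 gives net 68, which does reach 68, so (e) meets the standard.
  The franchisee carries Stage II.1; the franchisor now bears the burden.
At Stage II.2 the franchisor must meet a more-likely-than-not showing (weight exceeds 51): on (f) the weight is 79 less the opposing 22 gives net 57, > 51, so (f) meets the standard; on (g) the weight is 33, ≤ 51, so (g) does not meet the standard.
  The franchisor does not carry Stage II.2.
The analysis ends at Stage II.2; the franchisee prevails on this issue.
— Issue III —
Stage III.1 — burden on franchisee; standard: a preponderance (weight exceeds 54).
    (h): 59 > 54 [met]
  All elements met. The burden passes to the franchisor.
Stage III.2 — burden on franchisor; standard: a production showing (weight is at least 22).
    (i): 42 − 20 = 22 ≥ 22 [met]
    (j): 49 − 42 = 7 < 22 [not met]
  Stage III.2 not carried; the franchisor fails its burden.
The franchisee prevails on this issue.
Per-issue: Issue I → franchisor; Issue II → franchisee; Issue III → franchisee. The franchisee must prevail on at least one issue; overall, the franchisee prevails.

franchisee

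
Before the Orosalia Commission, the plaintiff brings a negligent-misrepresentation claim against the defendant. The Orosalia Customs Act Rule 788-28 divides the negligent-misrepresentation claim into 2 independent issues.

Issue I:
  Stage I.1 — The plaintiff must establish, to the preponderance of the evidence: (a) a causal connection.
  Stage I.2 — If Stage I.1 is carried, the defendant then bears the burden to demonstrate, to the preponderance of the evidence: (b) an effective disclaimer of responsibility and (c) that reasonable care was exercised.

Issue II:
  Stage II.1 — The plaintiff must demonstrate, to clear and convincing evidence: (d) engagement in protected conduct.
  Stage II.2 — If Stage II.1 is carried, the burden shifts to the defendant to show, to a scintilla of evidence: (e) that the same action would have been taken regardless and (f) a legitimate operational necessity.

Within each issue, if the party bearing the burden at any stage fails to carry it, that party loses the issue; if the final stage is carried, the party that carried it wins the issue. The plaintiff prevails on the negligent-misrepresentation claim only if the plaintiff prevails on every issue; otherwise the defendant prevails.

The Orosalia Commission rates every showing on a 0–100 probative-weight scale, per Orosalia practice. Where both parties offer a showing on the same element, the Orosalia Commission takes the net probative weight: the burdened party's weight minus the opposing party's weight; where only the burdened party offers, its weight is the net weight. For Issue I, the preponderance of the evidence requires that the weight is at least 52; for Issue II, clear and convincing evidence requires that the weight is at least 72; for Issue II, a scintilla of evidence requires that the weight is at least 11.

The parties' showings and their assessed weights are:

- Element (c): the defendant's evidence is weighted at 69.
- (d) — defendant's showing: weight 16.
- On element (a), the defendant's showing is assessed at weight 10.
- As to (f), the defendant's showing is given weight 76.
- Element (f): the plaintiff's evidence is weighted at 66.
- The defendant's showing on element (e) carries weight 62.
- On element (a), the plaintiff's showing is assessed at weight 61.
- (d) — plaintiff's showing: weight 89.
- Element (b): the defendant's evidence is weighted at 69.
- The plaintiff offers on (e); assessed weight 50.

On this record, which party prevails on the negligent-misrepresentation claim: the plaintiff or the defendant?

— Issue I —
Stage I.1 (plaintiff, the preponderance of the evidence, weight is at least 52): (a) net 61−10=51 < 52 — fails.
  Stage I.1 not carried; the plaintiff fails its burden.
The defendant prevails on this issue.
— Issue II —
Stage II.1 (plaintiff, clear and convincing evidence, weight is at least 72): (d) net 89−16=73 ≥ 72 — meets.
  The plaintiff carries Stage II.1; the defendant now bears the burden.
Stage II.2 (defendant, a scintilla of evidence, weight is at least 11): (e) net 62−50=12 ≥ 11 — meets; (f) net 76−66=10 < 11 — fails.
  The defendant does not carry Stage II.2.
The plaintiff prevails on this issue.
Per-issue: Issue I → defendant; Issue II → plaintiff. The plaintiff must prevail on every issue; overall, the defendant prevails.

defendant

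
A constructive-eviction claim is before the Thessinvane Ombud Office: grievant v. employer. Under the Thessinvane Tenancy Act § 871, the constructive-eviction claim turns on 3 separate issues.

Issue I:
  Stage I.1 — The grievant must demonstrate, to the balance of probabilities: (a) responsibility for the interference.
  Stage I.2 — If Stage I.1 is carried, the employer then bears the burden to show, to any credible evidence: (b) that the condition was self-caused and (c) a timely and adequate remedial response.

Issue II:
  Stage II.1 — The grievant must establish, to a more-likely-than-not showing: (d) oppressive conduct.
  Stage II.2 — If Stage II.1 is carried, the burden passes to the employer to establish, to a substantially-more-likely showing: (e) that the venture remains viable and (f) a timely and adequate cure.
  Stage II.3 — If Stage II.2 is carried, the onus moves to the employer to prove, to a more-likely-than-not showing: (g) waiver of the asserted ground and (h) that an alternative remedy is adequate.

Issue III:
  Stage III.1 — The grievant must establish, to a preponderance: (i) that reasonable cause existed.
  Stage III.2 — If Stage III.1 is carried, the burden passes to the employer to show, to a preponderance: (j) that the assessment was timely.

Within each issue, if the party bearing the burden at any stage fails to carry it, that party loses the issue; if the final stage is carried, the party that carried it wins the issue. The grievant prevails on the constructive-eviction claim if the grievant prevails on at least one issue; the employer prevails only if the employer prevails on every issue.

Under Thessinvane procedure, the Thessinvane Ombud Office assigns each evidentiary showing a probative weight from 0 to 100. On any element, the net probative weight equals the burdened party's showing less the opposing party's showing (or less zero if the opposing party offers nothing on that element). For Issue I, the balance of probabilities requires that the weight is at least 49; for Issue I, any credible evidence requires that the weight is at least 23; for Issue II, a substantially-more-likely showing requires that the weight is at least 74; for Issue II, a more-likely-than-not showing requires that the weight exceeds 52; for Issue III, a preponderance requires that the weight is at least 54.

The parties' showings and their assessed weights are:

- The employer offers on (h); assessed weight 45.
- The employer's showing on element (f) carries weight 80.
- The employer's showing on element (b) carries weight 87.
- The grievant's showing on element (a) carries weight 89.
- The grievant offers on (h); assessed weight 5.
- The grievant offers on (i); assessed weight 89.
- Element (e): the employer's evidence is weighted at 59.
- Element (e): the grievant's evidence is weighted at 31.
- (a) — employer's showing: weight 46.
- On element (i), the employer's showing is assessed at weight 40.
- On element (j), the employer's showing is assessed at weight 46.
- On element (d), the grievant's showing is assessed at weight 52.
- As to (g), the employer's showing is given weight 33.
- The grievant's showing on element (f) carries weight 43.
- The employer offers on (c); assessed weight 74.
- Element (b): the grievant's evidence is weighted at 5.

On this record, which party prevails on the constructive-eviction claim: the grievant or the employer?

— Issue I —
Stage I.1 (grievant, the balance of probabilities, weight is at least 49): (a) net 89−46=43 < 49 — fails.
  Stage I.1 not carried; the grievant fails its burden.
The analysis ends at Stage I.1; the employer prevails on this issue.
— Issue II —
Stage II.1 (grievant, a more-likely-than-not showing, weight exceeds 52): (d) 52 ≤ 52 — fails.
  The grievant does not carry Stage II.1.
The employer prevails on this issue.
— Issue III —
Stage III.1 — burden on grievant; standard: a preponderance (weight is at least 54).
    (i): 89 − 40 = 49 < 54 [not met]
  Stage III.1 not carried; the grievant fails its burden.
The employer prevails on this issue.
Per-issue: Issue I → employer; Issue II → employer; Issue III → employer. The grievant must prevail on at least one issue; overall, the employer prevails.

employer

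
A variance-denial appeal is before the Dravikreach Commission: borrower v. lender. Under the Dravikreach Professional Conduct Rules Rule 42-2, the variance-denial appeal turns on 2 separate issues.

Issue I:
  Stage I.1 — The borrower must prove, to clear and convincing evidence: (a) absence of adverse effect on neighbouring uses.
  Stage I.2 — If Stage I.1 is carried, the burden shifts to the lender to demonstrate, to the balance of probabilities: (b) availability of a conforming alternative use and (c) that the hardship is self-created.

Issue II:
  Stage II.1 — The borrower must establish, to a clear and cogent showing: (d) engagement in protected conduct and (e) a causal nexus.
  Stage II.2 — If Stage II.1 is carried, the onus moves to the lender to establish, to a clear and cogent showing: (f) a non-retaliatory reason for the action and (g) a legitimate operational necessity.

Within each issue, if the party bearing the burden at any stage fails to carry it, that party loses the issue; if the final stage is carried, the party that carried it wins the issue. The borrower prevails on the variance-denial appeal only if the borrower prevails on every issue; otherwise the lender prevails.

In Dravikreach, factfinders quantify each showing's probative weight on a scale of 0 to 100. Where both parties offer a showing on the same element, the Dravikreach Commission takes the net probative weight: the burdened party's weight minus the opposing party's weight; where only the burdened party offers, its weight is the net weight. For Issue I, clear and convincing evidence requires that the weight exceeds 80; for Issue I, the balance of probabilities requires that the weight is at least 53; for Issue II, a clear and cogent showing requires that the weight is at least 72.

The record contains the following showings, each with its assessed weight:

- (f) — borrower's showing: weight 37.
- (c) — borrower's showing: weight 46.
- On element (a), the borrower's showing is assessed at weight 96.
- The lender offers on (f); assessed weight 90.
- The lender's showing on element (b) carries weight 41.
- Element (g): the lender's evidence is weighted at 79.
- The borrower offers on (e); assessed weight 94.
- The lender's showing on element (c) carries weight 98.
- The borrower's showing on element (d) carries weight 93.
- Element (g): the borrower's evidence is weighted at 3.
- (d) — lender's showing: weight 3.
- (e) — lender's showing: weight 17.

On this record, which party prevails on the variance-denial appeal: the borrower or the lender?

— Issue I —
At Stage I.1 the borrower must meet clear and convincing evidence (weight exceeds 80): on (a) the weight is 96, which does exceed 80, so (a) meets the standard.
  The borrower carries Stage I.1; the lender now bears the burden.
At Stage I.2 the lender must meet the balance of probabilities (weight is at least 53): on (b) the weight is 41, < 53, so (b) does not meet the standard; on (c) the weight is 98 less the opposing 46 gives net 52, < 53, so (c) does not meet the standard.
  Stage I.2 not carried; the lender fails its burden.
So the borrower prevails on this issue.
— Issue II —
Stage II.1 (borrower, a clear and cogent showing, weight is at least 72): (d) net 93−3=90 ≥ 72 — meets; (e) net 94−17=77 ≥ 72 — meets.
  Stage II.1 carried; the burden shifts to the lender.
Stage II.2 (lender, a clear and cogent showing, weight is at least 72): (f) net 90−37=53 < 72 — fails; (g) net 79−3=76 ≥ 72 — meets.
  The lender does not carry Stage II.2.
The analysis ends at Stage II.2; the borrower prevails on this issue.
Per-issue: Issue I → borrower; Issue II → borrower. The borrower must prevail on every issue; overall, the borrower prevails.

borrower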